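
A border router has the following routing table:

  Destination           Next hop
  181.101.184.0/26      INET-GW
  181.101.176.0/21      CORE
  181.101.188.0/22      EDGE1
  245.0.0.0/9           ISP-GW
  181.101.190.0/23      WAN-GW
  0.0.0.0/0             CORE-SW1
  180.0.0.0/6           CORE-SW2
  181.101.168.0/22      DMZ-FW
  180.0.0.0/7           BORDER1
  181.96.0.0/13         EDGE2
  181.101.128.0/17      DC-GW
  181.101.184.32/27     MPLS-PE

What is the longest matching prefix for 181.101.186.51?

181.101.128.0/17

Entries matching 181.101.186.51:
  0.0.0.0/0 (default, matches everything)
  180.0.0.0/6 (180.0.0.0 - 183.255.255.255)
  180.0.0.0/7 (180.0.0.0 - 181.255.255.255)
  181.96.0.0/13 (181.96.0.0 - 181.103.255.255)
  181.101.128.0/17 (181.101.128.0 - 181.101.255.255)
Most specific is 181.101.128.0/17.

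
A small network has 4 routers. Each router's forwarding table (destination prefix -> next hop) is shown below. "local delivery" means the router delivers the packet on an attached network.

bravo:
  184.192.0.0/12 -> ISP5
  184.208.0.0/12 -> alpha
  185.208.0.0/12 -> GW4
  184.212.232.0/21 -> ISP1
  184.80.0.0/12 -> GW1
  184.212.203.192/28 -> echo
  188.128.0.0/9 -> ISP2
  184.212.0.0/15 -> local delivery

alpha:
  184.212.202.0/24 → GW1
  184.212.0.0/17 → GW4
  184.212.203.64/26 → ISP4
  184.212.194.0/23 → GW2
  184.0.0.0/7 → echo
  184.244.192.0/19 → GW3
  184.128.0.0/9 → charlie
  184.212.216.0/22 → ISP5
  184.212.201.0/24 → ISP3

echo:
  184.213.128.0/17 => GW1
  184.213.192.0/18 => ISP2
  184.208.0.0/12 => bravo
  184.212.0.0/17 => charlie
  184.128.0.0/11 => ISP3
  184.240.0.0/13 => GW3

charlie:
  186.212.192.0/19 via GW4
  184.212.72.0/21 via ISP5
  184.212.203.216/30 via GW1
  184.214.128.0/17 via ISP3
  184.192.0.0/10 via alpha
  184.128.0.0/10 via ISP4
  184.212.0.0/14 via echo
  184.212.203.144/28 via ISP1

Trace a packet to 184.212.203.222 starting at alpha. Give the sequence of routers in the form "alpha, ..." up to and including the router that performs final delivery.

alpha, charlie, echo, bravo

At alpha: longest match for 184.212.203.222 is 184.128.0.0/9 -> charlie
At charlie: longest match for 184.212.203.222 is 184.212.0.0/14 -> echo
At echo: longest match for 184.212.203.222 is 184.208.0.0/12 -> bravo
At bravo: longest match for 184.212.203.222 is 184.212.0.0/15 -> local delivery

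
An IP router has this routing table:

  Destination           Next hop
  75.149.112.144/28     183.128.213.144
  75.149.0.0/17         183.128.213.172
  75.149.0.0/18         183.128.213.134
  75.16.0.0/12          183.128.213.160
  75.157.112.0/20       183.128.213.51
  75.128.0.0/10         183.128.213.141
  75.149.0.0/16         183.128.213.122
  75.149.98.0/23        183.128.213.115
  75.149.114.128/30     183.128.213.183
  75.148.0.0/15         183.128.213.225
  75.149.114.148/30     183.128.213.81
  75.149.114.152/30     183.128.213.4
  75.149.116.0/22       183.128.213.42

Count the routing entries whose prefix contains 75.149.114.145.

Prefixes containing 75.149.114.145:
  75.128.0.0/10 (75.128.0.0 - 75.191.255.255)
  75.148.0.0/15 (75.148.0.0 - 75.149.255.255)
  75.149.0.0/16 (75.149.0.0 - 75.149.255.255)
  75.149.0.0/17 (75.149.0.0 - 75.149.127.255)
Total matching entries: 4.

4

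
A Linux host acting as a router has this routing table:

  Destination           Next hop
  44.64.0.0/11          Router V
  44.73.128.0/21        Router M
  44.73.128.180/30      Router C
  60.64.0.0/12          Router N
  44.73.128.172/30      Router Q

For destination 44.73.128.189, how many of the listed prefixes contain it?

2

Prefixes containing 44.73.128.189:
  44.64.0.0/11 (44.64.0.0 - 44.95.255.255)
  44.73.128.0/21 (44.73.128.0 - 44.73.135.255)
Total matching entries: 2.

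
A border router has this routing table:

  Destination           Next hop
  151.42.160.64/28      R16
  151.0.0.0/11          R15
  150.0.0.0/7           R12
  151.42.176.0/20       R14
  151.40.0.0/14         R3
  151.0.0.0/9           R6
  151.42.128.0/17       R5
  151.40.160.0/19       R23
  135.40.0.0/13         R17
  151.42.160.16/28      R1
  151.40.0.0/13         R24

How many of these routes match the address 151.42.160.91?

Prefixes containing 151.42.160.91:
  150.0.0.0/7 (150.0.0.0 - 151.255.255.255)
  151.0.0.0/9 (151.0.0.0 - 151.127.255.255)
  151.40.0.0/13 (151.40.0.0 - 151.47.255.255)
  151.40.0.0/14 (151.40.0.0 - 151.43.255.255)
  151.42.128.0/17 (151.42.128.0 - 151.42.255.255)
Total matching entries: 5.

5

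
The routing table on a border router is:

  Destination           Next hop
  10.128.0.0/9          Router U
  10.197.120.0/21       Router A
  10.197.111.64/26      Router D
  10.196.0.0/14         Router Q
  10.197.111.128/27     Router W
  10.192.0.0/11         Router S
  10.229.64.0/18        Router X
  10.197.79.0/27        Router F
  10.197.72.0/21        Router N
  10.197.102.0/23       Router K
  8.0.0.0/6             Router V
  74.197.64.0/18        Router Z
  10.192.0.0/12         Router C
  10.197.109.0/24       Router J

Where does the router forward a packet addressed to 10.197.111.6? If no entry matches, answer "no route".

Routes whose prefix contains 10.197.111.6:
  8.0.0.0/6 (8.0.0.0 - 11.255.255.255) -> Router V
  10.128.0.0/9 (10.128.0.0 - 10.255.255.255) -> Router U
  10.192.0.0/11 (10.192.0.0 - 10.223.255.255) -> Router S
  10.192.0.0/12 (10.192.0.0 - 10.207.255.255) -> Router C
  10.196.0.0/14 (10.196.0.0 - 10.199.255.255) -> Router Q
More-specific entries that do NOT match:
  10.197.111.128/27 (10.197.111.128 - 10.197.111.159) does not contain 10.197.111.6
  10.197.79.0/27 (10.197.79.0 - 10.197.79.31) does not contain 10.197.111.6
  10.197.111.64/26 (10.197.111.64 - 10.197.111.127) does not contain 10.197.111.6
  10.197.109.0/24 (10.197.109.0 - 10.197.109.255) does not contain 10.197.111.6
  10.197.102.0/23 (10.197.102.0 - 10.197.103.255) does not contain 10.197.111.6
  10.197.120.0/21 (10.197.120.0 - 10.197.127.255) does not contain 10.197.111.6
  10.197.72.0/21 (10.197.72.0 - 10.197.79.255) does not contain 10.197.111.6
  10.229.64.0/18 (10.229.64.0 - 10.229.127.255) does not contain 10.197.111.6
  74.197.64.0/18 (74.197.64.0 - 74.197.127.255) does not contain 10.197.111.6
Longest matching prefix is /14 -> next hop Router Q.

Router Q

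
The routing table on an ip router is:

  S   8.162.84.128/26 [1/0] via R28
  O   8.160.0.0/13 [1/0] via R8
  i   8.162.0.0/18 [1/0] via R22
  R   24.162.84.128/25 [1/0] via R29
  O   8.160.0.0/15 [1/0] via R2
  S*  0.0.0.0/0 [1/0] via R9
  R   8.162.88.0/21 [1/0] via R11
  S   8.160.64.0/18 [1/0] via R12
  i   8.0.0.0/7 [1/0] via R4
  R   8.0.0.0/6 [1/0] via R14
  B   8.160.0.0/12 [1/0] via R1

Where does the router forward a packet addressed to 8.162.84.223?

R8

Routes whose prefix contains 8.162.84.223:
  0.0.0.0/0 (default, matches everything) -> R9
  8.0.0.0/6 (8.0.0.0 - 11.255.255.255) -> R14
  8.0.0.0/7 (8.0.0.0 - 9.255.255.255) -> R4
  8.160.0.0/12 (8.160.0.0 - 8.175.255.255) -> R1
  8.160.0.0/13 (8.160.0.0 - 8.167.255.255) -> R8
More-specific entries that do NOT match:
  8.162.84.128/26 (8.162.84.128 - 8.162.84.191) does not contain 8.162.84.223
  24.162.84.128/25 (24.162.84.128 - 24.162.84.255) does not contain 8.162.84.223
  8.162.88.0/21 (8.162.88.0 - 8.162.95.255) does not contain 8.162.84.223
  8.162.0.0/18 (8.162.0.0 - 8.162.63.255) does not contain 8.162.84.223
  8.160.64.0/18 (8.160.64.0 - 8.160.127.255) does not contain 8.162.84.223
  8.160.0.0/15 (8.160.0.0 - 8.161.255.255) does not contain 8.162.84.223
Longest matching prefix is /13 -> next hop R8.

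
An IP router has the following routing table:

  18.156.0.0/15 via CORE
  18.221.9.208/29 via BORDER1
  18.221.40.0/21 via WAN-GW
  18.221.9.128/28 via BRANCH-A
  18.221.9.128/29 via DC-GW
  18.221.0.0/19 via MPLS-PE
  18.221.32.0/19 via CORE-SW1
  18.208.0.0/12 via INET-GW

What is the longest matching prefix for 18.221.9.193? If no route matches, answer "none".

Entries matching 18.221.9.193:
  18.208.0.0/12 (18.208.0.0 - 18.223.255.255)
  18.221.0.0/19 (18.221.0.0 - 18.221.31.255)
Most specific is 18.221.0.0/19.

18.221.0.0/19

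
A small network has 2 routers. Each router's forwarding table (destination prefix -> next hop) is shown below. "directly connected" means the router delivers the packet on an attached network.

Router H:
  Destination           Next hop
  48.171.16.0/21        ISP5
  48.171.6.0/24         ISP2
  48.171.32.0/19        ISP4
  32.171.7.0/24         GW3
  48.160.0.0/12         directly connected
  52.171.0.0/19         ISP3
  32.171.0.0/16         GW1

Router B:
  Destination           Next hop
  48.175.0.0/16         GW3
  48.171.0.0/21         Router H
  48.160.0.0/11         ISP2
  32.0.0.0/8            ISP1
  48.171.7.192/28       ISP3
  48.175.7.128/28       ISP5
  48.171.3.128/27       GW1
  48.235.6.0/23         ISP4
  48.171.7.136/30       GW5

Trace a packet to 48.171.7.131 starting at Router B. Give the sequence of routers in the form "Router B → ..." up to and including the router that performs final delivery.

Router B → Router H

At Router B: longest match for 48.171.7.131 is 48.171.0.0/21 -> Router H
At Router H: longest match for 48.171.7.131 is 48.160.0.0/12 -> directly connected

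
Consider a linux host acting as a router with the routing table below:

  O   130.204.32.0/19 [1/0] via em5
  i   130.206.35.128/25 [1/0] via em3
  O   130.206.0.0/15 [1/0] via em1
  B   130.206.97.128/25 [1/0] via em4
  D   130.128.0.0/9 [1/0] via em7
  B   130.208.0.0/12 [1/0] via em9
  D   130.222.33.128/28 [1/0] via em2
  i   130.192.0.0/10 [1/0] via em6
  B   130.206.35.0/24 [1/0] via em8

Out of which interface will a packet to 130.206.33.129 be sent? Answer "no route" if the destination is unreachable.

Routes whose prefix contains 130.206.33.129:
  130.128.0.0/9 (130.128.0.0 - 130.255.255.255) -> em7
  130.192.0.0/10 (130.192.0.0 - 130.255.255.255) -> em6
  130.206.0.0/15 (130.206.0.0 - 130.207.255.255) -> em1
More-specific entries that do NOT match:
  130.222.33.128/28 (130.222.33.128 - 130.222.33.143) does not contain 130.206.33.129
  130.206.35.128/25 (130.206.35.128 - 130.206.35.255) does not contain 130.206.33.129
  130.206.97.128/25 (130.206.97.128 - 130.206.97.255) does not contain 130.206.33.129
  130.206.35.0/24 (130.206.35.0 - 130.206.35.255) does not contain 130.206.33.129
  130.204.32.0/19 (130.204.32.0 - 130.204.63.255) does not contain 130.206.33.129
Longest matching prefix is /15 -> interface em1.

em1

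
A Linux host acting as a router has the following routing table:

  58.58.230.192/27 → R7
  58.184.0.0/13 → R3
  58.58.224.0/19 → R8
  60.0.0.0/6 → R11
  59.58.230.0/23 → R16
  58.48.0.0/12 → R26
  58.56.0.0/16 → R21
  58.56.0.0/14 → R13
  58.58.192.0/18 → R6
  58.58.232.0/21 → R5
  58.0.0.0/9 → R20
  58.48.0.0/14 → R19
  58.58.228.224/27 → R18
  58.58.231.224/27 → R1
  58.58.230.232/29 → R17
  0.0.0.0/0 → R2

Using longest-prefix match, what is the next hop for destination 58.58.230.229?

Routes whose prefix contains 58.58.230.229:
  0.0.0.0/0 (default, matches everything) -> R2
  58.0.0.0/9 (58.0.0.0 - 58.127.255.255) -> R20
  58.48.0.0/12 (58.48.0.0 - 58.63.255.255) -> R26
  58.56.0.0/14 (58.56.0.0 - 58.59.255.255) -> R13
  58.58.192.0/18 (58.58.192.0 - 58.58.255.255) -> R6
  58.58.224.0/19 (58.58.224.0 - 58.58.255.255) -> R8
More-specific entries that do NOT match:
  58.58.230.232/29 (58.58.230.232 - 58.58.230.239) does not contain 58.58.230.229
  58.58.230.192/27 (58.58.230.192 - 58.58.230.223) does not contain 58.58.230.229
  58.58.228.224/27 (58.58.228.224 - 58.58.228.255) does not contain 58.58.230.229
  58.58.231.224/27 (58.58.231.224 - 58.58.231.255) does not contain 58.58.230.229
  59.58.230.0/23 (59.58.230.0 - 59.58.231.255) does not contain 58.58.230.229
  58.58.232.0/21 (58.58.232.0 - 58.58.239.255) does not contain 58.58.230.229
Longest matching prefix is /19 -> next hop R8.

R8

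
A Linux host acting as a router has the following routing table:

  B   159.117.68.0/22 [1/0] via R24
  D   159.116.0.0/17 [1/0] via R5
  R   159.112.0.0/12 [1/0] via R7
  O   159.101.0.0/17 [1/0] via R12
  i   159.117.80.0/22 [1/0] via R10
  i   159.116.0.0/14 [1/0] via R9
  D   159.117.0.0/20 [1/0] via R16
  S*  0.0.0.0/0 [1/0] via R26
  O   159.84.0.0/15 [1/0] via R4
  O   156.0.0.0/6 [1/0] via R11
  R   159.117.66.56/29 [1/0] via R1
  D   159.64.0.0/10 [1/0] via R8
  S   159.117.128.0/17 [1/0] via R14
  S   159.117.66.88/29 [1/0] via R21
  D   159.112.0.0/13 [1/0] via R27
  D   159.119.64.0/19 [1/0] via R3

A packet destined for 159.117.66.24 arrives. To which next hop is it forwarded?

Routes whose prefix contains 159.117.66.24:
  0.0.0.0/0 (default, matches everything) -> R26
  156.0.0.0/6 (156.0.0.0 - 159.255.255.255) -> R11
  159.64.0.0/10 (159.64.0.0 - 159.127.255.255) -> R8
  159.112.0.0/12 (159.112.0.0 - 159.127.255.255) -> R7
  159.112.0.0/13 (159.112.0.0 - 159.119.255.255) -> R27
  159.116.0.0/14 (159.116.0.0 - 159.119.255.255) -> R9
More-specific entries that do NOT match:
  159.117.66.56/29 (159.117.66.56 - 159.117.66.63) does not contain 159.117.66.24
  159.117.66.88/29 (159.117.66.88 - 159.117.66.95) does not contain 159.117.66.24
  159.117.68.0/22 (159.117.68.0 - 159.117.71.255) does not contain 159.117.66.24
  159.117.80.0/22 (159.117.80.0 - 159.117.83.255) does not contain 159.117.66.24
  159.117.0.0/20 (159.117.0.0 - 159.117.15.255) does not contain 159.117.66.24
  159.119.64.0/19 (159.119.64.0 - 159.119.95.255) does not contain 159.117.66.24
  159.116.0.0/17 (159.116.0.0 - 159.116.127.255) does not contain 159.117.66.24
  159.101.0.0/17 (159.101.0.0 - 159.101.127.255) does not contain 159.117.66.24
  159.117.128.0/17 (159.117.128.0 - 159.117.255.255) does not contain 159.117.66.24
  159.84.0.0/15 (159.84.0.0 - 159.85.255.255) does not contain 159.117.66.24
Longest matching prefix is /14 -> next hop R9.

R9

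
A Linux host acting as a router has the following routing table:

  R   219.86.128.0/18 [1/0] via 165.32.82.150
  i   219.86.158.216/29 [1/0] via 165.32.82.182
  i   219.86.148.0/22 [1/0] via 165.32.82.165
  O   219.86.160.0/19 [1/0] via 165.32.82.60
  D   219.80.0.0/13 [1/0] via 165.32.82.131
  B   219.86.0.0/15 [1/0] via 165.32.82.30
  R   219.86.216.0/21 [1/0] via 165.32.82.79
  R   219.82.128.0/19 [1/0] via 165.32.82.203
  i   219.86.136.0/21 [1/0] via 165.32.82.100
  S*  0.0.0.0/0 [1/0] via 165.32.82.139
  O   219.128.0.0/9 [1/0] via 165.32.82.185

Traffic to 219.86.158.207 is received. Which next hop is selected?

Routes whose prefix contains 219.86.158.207:
  0.0.0.0/0 (default, matches everything) -> 165.32.82.139
  219.80.0.0/13 (219.80.0.0 - 219.87.255.255) -> 165.32.82.131
  219.86.0.0/15 (219.86.0.0 - 219.87.255.255) -> 165.32.82.30
  219.86.128.0/18 (219.86.128.0 - 219.86.191.255) -> 165.32.82.150
More-specific entries that do NOT match:
  219.86.158.216/29 (219.86.158.216 - 219.86.158.223) does not contain 219.86.158.207
  219.86.148.0/22 (219.86.148.0 - 219.86.151.255) does not contain 219.86.158.207
  219.86.216.0/21 (219.86.216.0 - 219.86.223.255) does not contain 219.86.158.207
  219.86.136.0/21 (219.86.136.0 - 219.86.143.255) does not contain 219.86.158.207
  219.86.160.0/19 (219.86.160.0 - 219.86.191.255) does not contain 219.86.158.207
  219.82.128.0/19 (219.82.128.0 - 219.82.159.255) does not contain 219.86.158.207
Longest matching prefix is /18 -> next hop 165.32.82.150.

165.32.82.150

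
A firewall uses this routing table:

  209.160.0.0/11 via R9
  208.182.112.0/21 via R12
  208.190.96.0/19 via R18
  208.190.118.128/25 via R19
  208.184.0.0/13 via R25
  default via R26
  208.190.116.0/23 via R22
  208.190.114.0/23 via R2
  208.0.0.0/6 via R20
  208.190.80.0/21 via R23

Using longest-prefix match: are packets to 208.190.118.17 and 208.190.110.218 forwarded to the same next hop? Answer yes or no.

208.190.118.17: longest match 208.190.96.0/19 -> R18
208.190.110.218: longest match 208.190.96.0/19 -> R18

yes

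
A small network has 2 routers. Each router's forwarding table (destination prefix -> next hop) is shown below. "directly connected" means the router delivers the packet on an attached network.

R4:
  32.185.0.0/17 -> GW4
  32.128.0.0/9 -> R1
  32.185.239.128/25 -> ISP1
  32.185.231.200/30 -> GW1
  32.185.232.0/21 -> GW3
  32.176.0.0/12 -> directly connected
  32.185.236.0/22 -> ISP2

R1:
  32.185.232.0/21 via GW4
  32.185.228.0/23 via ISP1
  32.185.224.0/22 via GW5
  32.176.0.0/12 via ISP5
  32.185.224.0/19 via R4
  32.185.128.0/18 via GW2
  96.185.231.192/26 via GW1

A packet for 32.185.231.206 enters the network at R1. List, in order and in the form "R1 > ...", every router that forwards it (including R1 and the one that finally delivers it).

R1 > R4

At R1: longest match for 32.185.231.206 is 32.185.224.0/19 -> R4
At R4: longest match for 32.185.231.206 is 32.176.0.0/12 -> directly connected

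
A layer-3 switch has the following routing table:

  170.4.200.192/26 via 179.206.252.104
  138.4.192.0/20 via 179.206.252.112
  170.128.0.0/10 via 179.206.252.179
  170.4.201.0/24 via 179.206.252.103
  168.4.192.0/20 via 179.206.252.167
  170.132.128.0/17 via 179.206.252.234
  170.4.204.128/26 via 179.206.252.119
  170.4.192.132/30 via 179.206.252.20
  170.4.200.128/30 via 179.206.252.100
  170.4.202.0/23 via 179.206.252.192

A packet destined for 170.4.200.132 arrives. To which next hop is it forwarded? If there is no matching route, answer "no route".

No entry's prefix contains 170.4.200.132; there is no default route.

no route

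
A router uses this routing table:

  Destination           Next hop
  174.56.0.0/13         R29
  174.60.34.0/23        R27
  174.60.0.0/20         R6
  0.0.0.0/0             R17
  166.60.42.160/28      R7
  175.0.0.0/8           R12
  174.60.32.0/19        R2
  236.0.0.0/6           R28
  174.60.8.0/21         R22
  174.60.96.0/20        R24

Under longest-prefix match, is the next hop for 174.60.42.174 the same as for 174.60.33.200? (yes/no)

174.60.42.174: longest match 174.60.32.0/19 -> R2
174.60.33.200: longest match 174.60.32.0/19 -> R2

yes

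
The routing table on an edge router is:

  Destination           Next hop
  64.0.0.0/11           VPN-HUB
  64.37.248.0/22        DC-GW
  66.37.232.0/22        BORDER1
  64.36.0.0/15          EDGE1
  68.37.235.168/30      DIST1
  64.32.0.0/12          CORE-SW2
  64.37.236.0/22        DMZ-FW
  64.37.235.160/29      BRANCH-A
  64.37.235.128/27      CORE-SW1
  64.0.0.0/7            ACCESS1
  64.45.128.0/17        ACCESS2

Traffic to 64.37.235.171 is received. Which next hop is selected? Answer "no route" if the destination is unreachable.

Routes whose prefix contains 64.37.235.171:
  64.0.0.0/7 (64.0.0.0 - 65.255.255.255) -> ACCESS1
  64.32.0.0/12 (64.32.0.0 - 64.47.255.255) -> CORE-SW2
  64.36.0.0/15 (64.36.0.0 - 64.37.255.255) -> EDGE1
More-specific entries that do NOT match:
  68.37.235.168/30 (68.37.235.168 - 68.37.235.171) does not contain 64.37.235.171
  64.37.235.160/29 (64.37.235.160 - 64.37.235.167) does not contain 64.37.235.171
  64.37.235.128/27 (64.37.235.128 - 64.37.235.159) does not contain 64.37.235.171
  64.37.248.0/22 (64.37.248.0 - 64.37.251.255) does not contain 64.37.235.171
  66.37.232.0/22 (66.37.232.0 - 66.37.235.255) does not contain 64.37.235.171
  64.37.236.0/22 (64.37.236.0 - 64.37.239.255) does not contain 64.37.235.171
  64.45.128.0/17 (64.45.128.0 - 64.45.255.255) does not contain 64.37.235.171
Longest matching prefix is /15 -> next hop EDGE1.

EDGE1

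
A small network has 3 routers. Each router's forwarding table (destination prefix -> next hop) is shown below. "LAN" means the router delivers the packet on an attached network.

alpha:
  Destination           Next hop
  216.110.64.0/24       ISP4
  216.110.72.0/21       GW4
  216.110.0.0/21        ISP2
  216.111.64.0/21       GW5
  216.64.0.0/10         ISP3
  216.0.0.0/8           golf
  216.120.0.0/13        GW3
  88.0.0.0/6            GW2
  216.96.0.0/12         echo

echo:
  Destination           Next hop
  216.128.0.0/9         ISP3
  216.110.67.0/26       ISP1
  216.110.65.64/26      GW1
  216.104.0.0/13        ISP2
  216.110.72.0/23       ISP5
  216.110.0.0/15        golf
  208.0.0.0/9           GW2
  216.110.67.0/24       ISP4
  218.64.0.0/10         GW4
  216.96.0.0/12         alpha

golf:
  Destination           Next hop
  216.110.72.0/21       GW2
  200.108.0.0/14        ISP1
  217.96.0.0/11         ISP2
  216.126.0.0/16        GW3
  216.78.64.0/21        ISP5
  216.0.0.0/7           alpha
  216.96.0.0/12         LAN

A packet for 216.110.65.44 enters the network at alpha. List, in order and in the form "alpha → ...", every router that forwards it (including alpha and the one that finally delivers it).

alpha → echo → golf

At alpha: longest match for 216.110.65.44 is 216.96.0.0/12 -> echo
At echo: longest match for 216.110.65.44 is 216.110.0.0/15 -> golf
At golf: longest match for 216.110.65.44 is 216.96.0.0/12 -> LAN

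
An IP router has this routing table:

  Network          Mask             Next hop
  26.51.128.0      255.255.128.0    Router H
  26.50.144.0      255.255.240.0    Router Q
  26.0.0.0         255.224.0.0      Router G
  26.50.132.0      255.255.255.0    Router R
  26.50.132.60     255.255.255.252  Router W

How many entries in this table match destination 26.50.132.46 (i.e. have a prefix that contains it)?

1

Prefixes containing 26.50.132.46:
  26.50.132.0/24 (26.50.132.0 - 26.50.132.255)
Total matching entries: 1.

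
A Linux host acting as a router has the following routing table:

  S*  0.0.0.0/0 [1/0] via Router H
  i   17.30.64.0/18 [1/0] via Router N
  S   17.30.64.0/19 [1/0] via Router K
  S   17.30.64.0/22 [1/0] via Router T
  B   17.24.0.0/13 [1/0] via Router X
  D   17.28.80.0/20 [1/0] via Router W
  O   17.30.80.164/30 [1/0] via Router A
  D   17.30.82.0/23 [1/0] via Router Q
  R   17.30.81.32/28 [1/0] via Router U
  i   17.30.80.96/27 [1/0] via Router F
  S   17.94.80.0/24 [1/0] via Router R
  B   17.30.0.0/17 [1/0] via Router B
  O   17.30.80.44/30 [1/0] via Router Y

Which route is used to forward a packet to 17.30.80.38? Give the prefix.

Entries matching 17.30.80.38:
  0.0.0.0/0 (default, matches everything)
  17.24.0.0/13 (17.24.0.0 - 17.31.255.255)
  17.30.0.0/17 (17.30.0.0 - 17.30.127.255)
  17.30.64.0/18 (17.30.64.0 - 17.30.127.255)
  17.30.64.0/19 (17.30.64.0 - 17.30.95.255)
Most specific is 17.30.64.0/19.

17.30.64.0/19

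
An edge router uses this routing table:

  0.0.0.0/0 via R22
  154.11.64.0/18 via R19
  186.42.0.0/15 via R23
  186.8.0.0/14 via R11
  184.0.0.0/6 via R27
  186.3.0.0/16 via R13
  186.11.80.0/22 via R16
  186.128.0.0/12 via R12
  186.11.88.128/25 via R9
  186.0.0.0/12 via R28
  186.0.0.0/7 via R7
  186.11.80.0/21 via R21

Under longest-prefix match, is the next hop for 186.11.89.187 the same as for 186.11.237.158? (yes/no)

yes

186.11.89.187: longest match 186.8.0.0/14 -> R11
186.11.237.158: longest match 186.8.0.0/14 -> R11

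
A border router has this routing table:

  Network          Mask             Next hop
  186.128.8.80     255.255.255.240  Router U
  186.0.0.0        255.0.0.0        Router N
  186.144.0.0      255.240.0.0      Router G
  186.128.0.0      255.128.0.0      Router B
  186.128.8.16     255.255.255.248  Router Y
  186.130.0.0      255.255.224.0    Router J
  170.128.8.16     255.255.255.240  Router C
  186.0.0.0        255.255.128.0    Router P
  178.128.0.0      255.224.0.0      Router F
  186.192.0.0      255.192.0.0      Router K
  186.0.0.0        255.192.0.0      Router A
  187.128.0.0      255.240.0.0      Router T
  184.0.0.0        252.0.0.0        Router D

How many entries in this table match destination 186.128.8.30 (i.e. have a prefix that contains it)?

Prefixes containing 186.128.8.30:
  184.0.0.0/6 (184.0.0.0 - 187.255.255.255)
  186.0.0.0/8 (186.0.0.0 - 186.255.255.255)
  186.128.0.0/9 (186.128.0.0 - 186.255.255.255)
Total matching entries: 3.

3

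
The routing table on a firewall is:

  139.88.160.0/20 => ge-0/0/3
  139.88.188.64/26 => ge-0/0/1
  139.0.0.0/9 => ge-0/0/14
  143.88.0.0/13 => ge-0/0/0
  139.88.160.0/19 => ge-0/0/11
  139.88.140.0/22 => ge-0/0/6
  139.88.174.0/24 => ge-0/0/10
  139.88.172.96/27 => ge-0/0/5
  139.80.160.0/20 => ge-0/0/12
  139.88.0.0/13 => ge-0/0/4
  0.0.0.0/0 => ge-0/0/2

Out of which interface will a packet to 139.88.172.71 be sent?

ge-0/0/3

Routes whose prefix contains 139.88.172.71:
  0.0.0.0/0 (default, matches everything) -> ge-0/0/2
  139.0.0.0/9 (139.0.0.0 - 139.127.255.255) -> ge-0/0/14
  139.88.0.0/13 (139.88.0.0 - 139.95.255.255) -> ge-0/0/4
  139.88.160.0/19 (139.88.160.0 - 139.88.191.255) -> ge-0/0/11
  139.88.160.0/20 (139.88.160.0 - 139.88.175.255) -> ge-0/0/3
More-specific entries that do NOT match:
  139.88.172.96/27 (139.88.172.96 - 139.88.172.127) does not contain 139.88.172.71
  139.88.188.64/26 (139.88.188.64 - 139.88.188.127) does not contain 139.88.172.71
  139.88.174.0/24 (139.88.174.0 - 139.88.174.255) does not contain 139.88.172.71
  139.88.140.0/22 (139.88.140.0 - 139.88.143.255) does not contain 139.88.172.71
Longest matching prefix is /20 -> interface ge-0/0/3.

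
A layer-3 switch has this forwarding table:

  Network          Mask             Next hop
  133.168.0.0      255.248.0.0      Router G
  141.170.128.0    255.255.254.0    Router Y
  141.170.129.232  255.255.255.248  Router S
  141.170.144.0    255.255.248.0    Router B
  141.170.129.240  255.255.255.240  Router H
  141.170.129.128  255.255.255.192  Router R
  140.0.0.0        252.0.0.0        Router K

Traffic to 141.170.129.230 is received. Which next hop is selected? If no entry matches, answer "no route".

Router Y

Routes whose prefix contains 141.170.129.230:
  140.0.0.0/6 (140.0.0.0 - 143.255.255.255) -> Router K
  141.170.128.0/23 (141.170.128.0 - 141.170.129.255) -> Router Y
More-specific entries that do NOT match:
  141.170.129.232/29 (141.170.129.232 - 141.170.129.239) does not contain 141.170.129.230
  141.170.129.240/28 (141.170.129.240 - 141.170.129.255) does not contain 141.170.129.230
  141.170.129.128/26 (141.170.129.128 - 141.170.129.191) does not contain 141.170.129.230
Longest matching prefix is /23 -> next hop Router Y.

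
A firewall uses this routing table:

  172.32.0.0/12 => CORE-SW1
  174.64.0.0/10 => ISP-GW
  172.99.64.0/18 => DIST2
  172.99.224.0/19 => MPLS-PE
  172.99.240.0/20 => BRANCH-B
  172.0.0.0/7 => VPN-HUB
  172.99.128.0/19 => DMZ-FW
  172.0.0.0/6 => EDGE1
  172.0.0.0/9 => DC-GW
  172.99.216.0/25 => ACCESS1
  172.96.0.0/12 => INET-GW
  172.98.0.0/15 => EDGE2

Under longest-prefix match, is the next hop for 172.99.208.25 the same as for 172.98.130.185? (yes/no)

172.99.208.25: longest match 172.98.0.0/15 -> EDGE2
172.98.130.185: longest match 172.98.0.0/15 -> EDGE2

yes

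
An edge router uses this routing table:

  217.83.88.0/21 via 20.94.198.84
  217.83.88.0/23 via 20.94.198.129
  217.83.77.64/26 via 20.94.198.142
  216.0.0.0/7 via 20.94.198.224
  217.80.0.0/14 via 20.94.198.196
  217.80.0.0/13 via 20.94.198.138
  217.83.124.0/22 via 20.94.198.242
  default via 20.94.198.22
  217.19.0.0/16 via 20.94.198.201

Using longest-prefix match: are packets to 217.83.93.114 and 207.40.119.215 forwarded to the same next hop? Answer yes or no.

no

217.83.93.114: longest match 217.83.88.0/21 -> 20.94.198.84
207.40.119.215: longest match 0.0.0.0/0 -> 20.94.198.22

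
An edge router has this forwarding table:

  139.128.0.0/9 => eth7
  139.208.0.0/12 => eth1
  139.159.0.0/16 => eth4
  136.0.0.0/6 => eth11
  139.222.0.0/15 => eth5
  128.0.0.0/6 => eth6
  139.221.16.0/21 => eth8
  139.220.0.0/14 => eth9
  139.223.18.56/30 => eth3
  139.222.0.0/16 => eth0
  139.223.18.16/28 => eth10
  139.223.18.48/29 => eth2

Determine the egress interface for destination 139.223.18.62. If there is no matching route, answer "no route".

Routes whose prefix contains 139.223.18.62:
  136.0.0.0/6 (136.0.0.0 - 139.255.255.255) -> eth11
  139.128.0.0/9 (139.128.0.0 - 139.255.255.255) -> eth7
  139.208.0.0/12 (139.208.0.0 - 139.223.255.255) -> eth1
  139.220.0.0/14 (139.220.0.0 - 139.223.255.255) -> eth9
  139.222.0.0/15 (139.222.0.0 - 139.223.255.255) -> eth5
More-specific entries that do NOT match:
  139.223.18.56/30 (139.223.18.56 - 139.223.18.59) does not contain 139.223.18.62
  139.223.18.48/29 (139.223.18.48 - 139.223.18.55) does not contain 139.223.18.62
  139.223.18.16/28 (139.223.18.16 - 139.223.18.31) does not contain 139.223.18.62
  139.221.16.0/21 (139.221.16.0 - 139.221.23.255) does not contain 139.223.18.62
  139.159.0.0/16 (139.159.0.0 - 139.159.255.255) does not contain 139.223.18.62
  139.222.0.0/16 (139.222.0.0 - 139.222.255.255) does not contain 139.223.18.62
Longest matching prefix is /15 -> interface eth5.

eth5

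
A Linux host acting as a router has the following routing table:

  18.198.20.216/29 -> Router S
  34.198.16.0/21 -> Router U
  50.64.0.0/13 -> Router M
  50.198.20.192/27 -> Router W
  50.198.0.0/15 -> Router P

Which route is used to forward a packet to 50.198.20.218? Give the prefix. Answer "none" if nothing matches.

Entries matching 50.198.20.218:
  50.198.0.0/15 (50.198.0.0 - 50.199.255.255)
  50.198.20.192/27 (50.198.20.192 - 50.198.20.223)
Most specific is 50.198.20.192/27.

50.198.20.192/27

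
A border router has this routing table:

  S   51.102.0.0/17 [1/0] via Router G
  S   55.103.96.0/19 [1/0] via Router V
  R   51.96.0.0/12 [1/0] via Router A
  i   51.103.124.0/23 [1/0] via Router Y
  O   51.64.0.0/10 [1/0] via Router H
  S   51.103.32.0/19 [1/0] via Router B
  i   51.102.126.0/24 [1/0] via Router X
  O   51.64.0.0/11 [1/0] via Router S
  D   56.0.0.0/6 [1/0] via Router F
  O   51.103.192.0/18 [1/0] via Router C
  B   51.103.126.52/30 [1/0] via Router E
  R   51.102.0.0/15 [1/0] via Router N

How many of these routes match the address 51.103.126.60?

3

Prefixes containing 51.103.126.60:
  51.64.0.0/10 (51.64.0.0 - 51.127.255.255)
  51.96.0.0/12 (51.96.0.0 - 51.111.255.255)
  51.102.0.0/15 (51.102.0.0 - 51.103.255.255)
Total matching entries: 3.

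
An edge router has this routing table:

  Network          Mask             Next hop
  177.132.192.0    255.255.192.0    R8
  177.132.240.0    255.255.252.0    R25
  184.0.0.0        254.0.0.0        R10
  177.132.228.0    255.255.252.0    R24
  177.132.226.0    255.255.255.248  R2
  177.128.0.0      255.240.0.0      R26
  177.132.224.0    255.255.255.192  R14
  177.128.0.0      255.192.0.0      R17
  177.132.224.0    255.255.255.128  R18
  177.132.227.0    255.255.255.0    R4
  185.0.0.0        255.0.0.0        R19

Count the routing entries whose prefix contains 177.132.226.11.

3

Prefixes containing 177.132.226.11:
  177.128.0.0/10 (177.128.0.0 - 177.191.255.255)
  177.128.0.0/12 (177.128.0.0 - 177.143.255.255)
  177.132.192.0/18 (177.132.192.0 - 177.132.255.255)
Total matching entries: 3.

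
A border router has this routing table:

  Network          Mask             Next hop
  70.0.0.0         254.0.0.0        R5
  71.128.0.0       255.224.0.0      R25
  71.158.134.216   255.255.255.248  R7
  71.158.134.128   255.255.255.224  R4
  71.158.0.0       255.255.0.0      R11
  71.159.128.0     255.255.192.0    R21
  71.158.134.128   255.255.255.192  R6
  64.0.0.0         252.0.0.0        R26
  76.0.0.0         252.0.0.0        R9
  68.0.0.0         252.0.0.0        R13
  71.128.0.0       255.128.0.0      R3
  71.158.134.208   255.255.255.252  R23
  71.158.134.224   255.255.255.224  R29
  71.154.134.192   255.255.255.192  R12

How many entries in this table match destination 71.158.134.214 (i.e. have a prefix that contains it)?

Prefixes containing 71.158.134.214:
  68.0.0.0/6 (68.0.0.0 - 71.255.255.255)
  70.0.0.0/7 (70.0.0.0 - 71.255.255.255)
  71.128.0.0/9 (71.128.0.0 - 71.255.255.255)
  71.128.0.0/11 (71.128.0.0 - 71.159.255.255)
  71.158.0.0/16 (71.158.0.0 - 71.158.255.255)
Total matching entries: 5.

5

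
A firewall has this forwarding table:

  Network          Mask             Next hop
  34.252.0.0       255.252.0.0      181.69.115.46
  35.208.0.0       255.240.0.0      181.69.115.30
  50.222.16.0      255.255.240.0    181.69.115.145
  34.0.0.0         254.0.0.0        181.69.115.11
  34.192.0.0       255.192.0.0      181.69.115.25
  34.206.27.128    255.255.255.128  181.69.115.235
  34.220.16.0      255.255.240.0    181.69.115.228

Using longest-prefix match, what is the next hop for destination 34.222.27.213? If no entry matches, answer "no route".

Routes whose prefix contains 34.222.27.213:
  34.0.0.0/7 (34.0.0.0 - 35.255.255.255) -> 181.69.115.11
  34.192.0.0/10 (34.192.0.0 - 34.255.255.255) -> 181.69.115.25
More-specific entries that do NOT match:
  34.206.27.128/25 (34.206.27.128 - 34.206.27.255) does not contain 34.222.27.213
  50.222.16.0/20 (50.222.16.0 - 50.222.31.255) does not contain 34.222.27.213
  34.220.16.0/20 (34.220.16.0 - 34.220.31.255) does not contain 34.222.27.213
  34.252.0.0/14 (34.252.0.0 - 34.255.255.255) does not contain 34.222.27.213
  35.208.0.0/12 (35.208.0.0 - 35.223.255.255) does not contain 34.222.27.213
Longest matching prefix is /10 -> next hop 181.69.115.25.

181.69.115.25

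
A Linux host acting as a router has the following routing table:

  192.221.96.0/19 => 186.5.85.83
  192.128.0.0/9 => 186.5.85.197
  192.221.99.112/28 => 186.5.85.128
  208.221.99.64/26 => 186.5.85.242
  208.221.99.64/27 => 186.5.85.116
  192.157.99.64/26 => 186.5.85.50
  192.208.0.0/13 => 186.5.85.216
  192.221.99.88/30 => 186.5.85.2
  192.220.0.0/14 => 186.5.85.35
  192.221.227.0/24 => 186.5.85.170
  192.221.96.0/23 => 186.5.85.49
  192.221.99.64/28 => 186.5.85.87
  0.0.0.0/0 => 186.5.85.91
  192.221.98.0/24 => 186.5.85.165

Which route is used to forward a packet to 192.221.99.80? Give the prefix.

Entries matching 192.221.99.80:
  0.0.0.0/0 (default, matches everything)
  192.128.0.0/9 (192.128.0.0 - 192.255.255.255)
  192.220.0.0/14 (192.220.0.0 - 192.223.255.255)
  192.221.96.0/19 (192.221.96.0 - 192.221.127.255)
Most specific is 192.221.96.0/19.

192.221.96.0/19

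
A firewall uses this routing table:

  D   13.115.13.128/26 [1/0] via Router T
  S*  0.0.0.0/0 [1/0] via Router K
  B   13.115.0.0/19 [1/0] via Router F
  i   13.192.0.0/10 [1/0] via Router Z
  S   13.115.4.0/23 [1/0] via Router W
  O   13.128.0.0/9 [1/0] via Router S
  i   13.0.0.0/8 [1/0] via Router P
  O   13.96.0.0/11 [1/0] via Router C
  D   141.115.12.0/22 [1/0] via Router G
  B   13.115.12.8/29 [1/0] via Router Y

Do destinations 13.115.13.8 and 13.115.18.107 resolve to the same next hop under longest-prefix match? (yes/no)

13.115.13.8: longest match 13.115.0.0/19 -> Router F
13.115.18.107: longest match 13.115.0.0/19 -> Router F

yes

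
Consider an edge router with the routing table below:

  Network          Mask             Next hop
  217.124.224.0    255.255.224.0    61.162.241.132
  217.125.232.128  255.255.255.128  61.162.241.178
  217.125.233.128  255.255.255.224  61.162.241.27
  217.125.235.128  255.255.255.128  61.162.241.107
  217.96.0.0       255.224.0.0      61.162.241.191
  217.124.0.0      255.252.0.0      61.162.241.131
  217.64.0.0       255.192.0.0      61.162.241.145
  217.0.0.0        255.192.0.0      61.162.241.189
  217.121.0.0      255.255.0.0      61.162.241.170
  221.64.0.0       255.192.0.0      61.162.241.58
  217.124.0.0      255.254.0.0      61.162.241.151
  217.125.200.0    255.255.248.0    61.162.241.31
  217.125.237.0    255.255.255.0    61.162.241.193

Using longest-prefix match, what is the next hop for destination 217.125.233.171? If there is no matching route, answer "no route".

Routes whose prefix contains 217.125.233.171:
  217.64.0.0/10 (217.64.0.0 - 217.127.255.255) -> 61.162.241.145
  217.96.0.0/11 (217.96.0.0 - 217.127.255.255) -> 61.162.241.191
  217.124.0.0/14 (217.124.0.0 - 217.127.255.255) -> 61.162.241.131
  217.124.0.0/15 (217.124.0.0 - 217.125.255.255) -> 61.162.241.151
More-specific entries that do NOT match:
  217.125.233.128/27 (217.125.233.128 - 217.125.233.159) does not contain 217.125.233.171
  217.125.232.128/25 (217.125.232.128 - 217.125.232.255) does not contain 217.125.233.171
  217.125.235.128/25 (217.125.235.128 - 217.125.235.255) does not contain 217.125.233.171
  217.125.237.0/24 (217.125.237.0 - 217.125.237.255) does not contain 217.125.233.171
  217.125.200.0/21 (217.125.200.0 - 217.125.207.255) does not contain 217.125.233.171
  217.124.224.0/19 (217.124.224.0 - 217.124.255.255) does not contain 217.125.233.171
  217.121.0.0/16 (217.121.0.0 - 217.121.255.255) does not contain 217.125.233.171
Longest matching prefix is /15 -> next hop 61.162.241.151.

61.162.241.151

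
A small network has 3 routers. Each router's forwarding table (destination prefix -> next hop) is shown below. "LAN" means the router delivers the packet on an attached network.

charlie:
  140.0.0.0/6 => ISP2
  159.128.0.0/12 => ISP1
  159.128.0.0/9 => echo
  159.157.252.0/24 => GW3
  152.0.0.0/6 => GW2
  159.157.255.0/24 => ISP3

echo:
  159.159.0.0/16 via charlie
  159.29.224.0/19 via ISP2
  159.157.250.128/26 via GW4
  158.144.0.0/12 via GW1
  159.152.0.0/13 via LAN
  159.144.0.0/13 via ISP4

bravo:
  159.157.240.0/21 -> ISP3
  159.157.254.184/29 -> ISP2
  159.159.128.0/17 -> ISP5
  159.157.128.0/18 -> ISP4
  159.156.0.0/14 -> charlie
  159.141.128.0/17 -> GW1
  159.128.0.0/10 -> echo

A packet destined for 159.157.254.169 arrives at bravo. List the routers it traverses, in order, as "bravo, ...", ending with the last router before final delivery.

At bravo: longest match for 159.157.254.169 is 159.156.0.0/14 -> charlie
At charlie: longest match for 159.157.254.169 is 159.128.0.0/9 -> echo
At echo: longest match for 159.157.254.169 is 159.152.0.0/13 -> LAN

bravo, charlie, echo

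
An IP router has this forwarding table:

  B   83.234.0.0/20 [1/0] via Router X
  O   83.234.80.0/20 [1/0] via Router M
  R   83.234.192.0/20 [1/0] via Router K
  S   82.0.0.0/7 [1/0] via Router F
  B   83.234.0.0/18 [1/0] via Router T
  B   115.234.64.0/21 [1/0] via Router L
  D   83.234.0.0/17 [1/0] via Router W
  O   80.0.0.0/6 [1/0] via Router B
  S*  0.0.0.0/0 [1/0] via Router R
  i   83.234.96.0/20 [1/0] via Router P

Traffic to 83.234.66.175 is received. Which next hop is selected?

Router W

Routes whose prefix contains 83.234.66.175:
  0.0.0.0/0 (default, matches everything) -> Router R
  80.0.0.0/6 (80.0.0.0 - 83.255.255.255) -> Router B
  82.0.0.0/7 (82.0.0.0 - 83.255.255.255) -> Router F
  83.234.0.0/17 (83.234.0.0 - 83.234.127.255) -> Router W
More-specific entries that do NOT match:
  115.234.64.0/21 (115.234.64.0 - 115.234.71.255) does not contain 83.234.66.175
  83.234.0.0/20 (83.234.0.0 - 83.234.15.255) does not contain 83.234.66.175
  83.234.80.0/20 (83.234.80.0 - 83.234.95.255) does not contain 83.234.66.175
  83.234.192.0/20 (83.234.192.0 - 83.234.207.255) does not contain 83.234.66.175
  83.234.96.0/20 (83.234.96.0 - 83.234.111.255) does not contain 83.234.66.175
  83.234.0.0/18 (83.234.0.0 - 83.234.63.255) does not contain 83.234.66.175
Longest matching prefix is /17 -> next hop Router W.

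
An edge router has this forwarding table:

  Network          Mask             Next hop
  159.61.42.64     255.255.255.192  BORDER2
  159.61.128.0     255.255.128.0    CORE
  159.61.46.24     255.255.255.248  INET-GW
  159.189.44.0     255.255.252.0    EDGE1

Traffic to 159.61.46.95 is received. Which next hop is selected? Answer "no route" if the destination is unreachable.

no route

No entry's prefix contains 159.61.46.95; there is no default route.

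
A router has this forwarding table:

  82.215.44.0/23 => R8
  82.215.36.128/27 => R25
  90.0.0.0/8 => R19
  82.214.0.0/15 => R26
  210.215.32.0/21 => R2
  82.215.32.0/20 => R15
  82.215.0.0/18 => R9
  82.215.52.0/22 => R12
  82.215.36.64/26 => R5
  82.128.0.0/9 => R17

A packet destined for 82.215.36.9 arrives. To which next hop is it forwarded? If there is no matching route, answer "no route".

R15

Routes whose prefix contains 82.215.36.9:
  82.128.0.0/9 (82.128.0.0 - 82.255.255.255) -> R17
  82.214.0.0/15 (82.214.0.0 - 82.215.255.255) -> R26
  82.215.0.0/18 (82.215.0.0 - 82.215.63.255) -> R9
  82.215.32.0/20 (82.215.32.0 - 82.215.47.255) -> R15
More-specific entries that do NOT match:
  82.215.36.128/27 (82.215.36.128 - 82.215.36.159) does not contain 82.215.36.9
  82.215.36.64/26 (82.215.36.64 - 82.215.36.127) does not contain 82.215.36.9
  82.215.44.0/23 (82.215.44.0 - 82.215.45.255) does not contain 82.215.36.9
  82.215.52.0/22 (82.215.52.0 - 82.215.55.255) does not contain 82.215.36.9
  210.215.32.0/21 (210.215.32.0 - 210.215.39.255) does not contain 82.215.36.9
Longest matching prefix is /20 -> next hop R15.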